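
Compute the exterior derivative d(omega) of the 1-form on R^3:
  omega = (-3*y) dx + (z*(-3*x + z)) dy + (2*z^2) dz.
d(omega) = (3 - 3*z) dx ∧ dy + (3*x - 2*z) dy ∧ dz

For a 1-form omega = sum_i f_i dx_i, the exterior derivative is
  d(omega) = sum_{i < j} (∂f_j/∂x_i - ∂f_i/∂x_j) dx_i ∧ dx_j.
  coefficient of dx ∧ dy: ∂f_2/∂x - ∂f_1/∂y = ∂(z*(-3*x + z))/∂x - ∂(-3*y)/∂y = 3 - 3*z
  coefficient of dy ∧ dz: ∂f_3/∂y - ∂f_2/∂z = ∂(2*z^2)/∂y - ∂(z*(-3*x + z))/∂z = 3*x - 2*z
Assembling: d(omega) = (3 - 3*z) dx ∧ dy + (3*x - 2*z) dy ∧ dz.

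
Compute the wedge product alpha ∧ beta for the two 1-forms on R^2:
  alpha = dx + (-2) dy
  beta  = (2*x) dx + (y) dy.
alpha ∧ beta = (4*x + y) dx ∧ dy

Distribute the wedge, using dx_i ∧ dx_j = -dx_j ∧ dx_i and dx_i ∧ dx_i = 0. For each pair (i, j) with i < j, the coefficient of dx_i ∧ dx_j in alpha ∧ beta is (alpha_i * beta_j - alpha_j * beta_i). Collecting: alpha ∧ beta = (4*x + y) dx ∧ dy.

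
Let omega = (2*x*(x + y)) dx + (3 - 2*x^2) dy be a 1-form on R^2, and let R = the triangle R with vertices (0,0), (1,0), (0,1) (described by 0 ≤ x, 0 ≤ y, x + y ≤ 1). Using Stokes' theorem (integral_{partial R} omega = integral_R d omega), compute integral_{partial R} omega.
integral_(partial R) omega = -1

Stokes: integral_partial_R omega = integral_R d omega with d omega = (∂Q/∂x - ∂P/∂y) dx ∧ dy.
  ∂Q/∂x = -4*x
  ∂P/∂y = 2*x
  integrand = ∂Q/∂x - ∂P/∂y = -6*x.
Integrating over R: integral_0^1 integral_0^{1-x} (-6*x) dy dx = -1.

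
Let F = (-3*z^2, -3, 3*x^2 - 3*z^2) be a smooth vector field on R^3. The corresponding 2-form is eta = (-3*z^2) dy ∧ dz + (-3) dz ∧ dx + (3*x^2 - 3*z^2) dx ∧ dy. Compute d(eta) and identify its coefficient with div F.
d(eta) = (-6*z) dx ∧ dy ∧ dz; div F = -6*z

For a 2-form in R^3 of the form above, applying d gives a 3-form with coefficient ∂P/∂x + ∂Q/∂y + ∂R/∂z:
  ∂P/∂x = 0
  ∂Q/∂y = 0
  ∂R/∂z = -6*z
Sum = -6*z, which is exactly div F.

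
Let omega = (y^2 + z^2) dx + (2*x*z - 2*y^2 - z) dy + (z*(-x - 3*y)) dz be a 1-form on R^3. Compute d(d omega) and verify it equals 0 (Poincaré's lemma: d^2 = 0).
d(d omega) = 0

Step 1: d omega = sum_{i<j} (∂f_j/∂x_i - ∂f_i/∂x_j) dx_i ∧ dx_j:
  coeff of dx ∧ dy: -2*y + 2*z
  coeff of dx ∧ dz: -3*z
  coeff of dy ∧ dz: -2*x - 3*z + 1
Step 2: Apply d again to each 2-form coefficient. The only possible 3-form in R^3 is dx ∧ dy ∧ dz, with coefficient
  ∂(coeff of dy∧dz)/∂x - ∂(coeff of dx∧dz)/∂y + ∂(coeff of dx∧dy)/∂z
  = ∂/∂x (-2*x - 3*z + 1) - ∂/∂y (-3*z) + ∂/∂z (-2*y + 2*z).
Each of these terms simplifies to sums of mixed partials that cancel in pairs. The result is 0 (by equality of mixed partials for smooth functions — Schwarz / Clairaut).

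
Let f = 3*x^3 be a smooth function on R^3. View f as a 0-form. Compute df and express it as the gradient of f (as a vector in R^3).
df = (9*x^2) dx + (0) dy + (0) dz; grad f = (9*x^2, 0, 0)

For a 0-form f, d f = (∂f/∂x) dx + (∂f/∂y) dy + (∂f/∂z) dz. The components of the vector representation are exactly the entries of grad f in Cartesian coordinates:
  ∂f/∂x = 9*x^2
  ∂f/∂y = 0
  ∂f/∂z = 0.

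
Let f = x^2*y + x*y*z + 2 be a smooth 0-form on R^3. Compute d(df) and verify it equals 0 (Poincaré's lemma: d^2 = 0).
d(df) = 0

Step 1: df = sum_i (∂f/∂x_i) dx_i = (y*(2*x + z)) dx + (x*(x + z)) dy + (x*y) dz.
Step 2: Apply d again. Using the 1-form formula, the coefficient of dx ∧ dy in d(df) is ∂^2 f/∂x ∂y - ∂^2 f/∂y ∂x = (2*x + z) - (2*x + z) = 0 (equality of mixed partials for smooth f).
Similarly for dx ∧ dz and dy ∧ dz — all coefficients vanish. So d(df) = 0.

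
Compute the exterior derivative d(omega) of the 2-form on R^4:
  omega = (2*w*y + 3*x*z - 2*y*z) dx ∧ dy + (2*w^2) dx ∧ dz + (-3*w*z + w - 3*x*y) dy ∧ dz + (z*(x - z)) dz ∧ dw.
d(omega) = (3*x - 5*y) dx ∧ dy ∧ dz + (2*y) dx ∧ dy ∧ dw + (4*w + z) dx ∧ dz ∧ dw + (1 - 3*z) dy ∧ dz ∧ dw

For a 2-form omega = sum_{i<j} g_{ij} dx_i ∧ dx_j, the exterior derivative is
  d(omega) = sum_{i<j} d(g_{ij}) ∧ dx_i ∧ dx_j = sum_{i<j, k} (∂g_{ij}/∂x_k) dx_k ∧ dx_i ∧ dx_j.
Expand each term, using dx_k ∧ dx_i ∧ dx_j = sgn(permutation) dx_{(a)} ∧ dx_{(b)} ∧ dx_{(c)} with (a < b < c) sorted:
  d(2*w*y + 3*x*z - 2*y*z) includes (∂/∂z)(2*w*y + 3*x*z - 2*y*z) dz = (3*x - 2*y) dz, which multiplied by dx ∧ dy gives (3*x - 2*y) dx ∧ dy ∧ dz
  d(2*w*y + 3*x*z - 2*y*z) includes (∂/∂w)(2*w*y + 3*x*z - 2*y*z) dw = (2*y) dw, which multiplied by dx ∧ dy gives (2*y) dx ∧ dy ∧ dw
  d(2*w^2) includes (∂/∂w)(2*w^2) dw = (4*w) dw, which multiplied by dx ∧ dz gives (4*w) dx ∧ dz ∧ dw
  d(-3*w*z + w - 3*x*y) includes (∂/∂x)(-3*w*z + w - 3*x*y) dx = (-3*y) dx, which multiplied by dy ∧ dz gives (-3*y) dx ∧ dy ∧ dz
  d(-3*w*z + w - 3*x*y) includes (∂/∂w)(-3*w*z + w - 3*x*y) dw = (1 - 3*z) dw, which multiplied by dy ∧ dz gives (1 - 3*z) dy ∧ dz ∧ dw
  d(z*(x - z)) includes (∂/∂x)(z*(x - z)) dx = (z) dx, which multiplied by dz ∧ dw gives (z) dx ∧ dz ∧ dw
Collecting like 3-forms: d(omega) = (3*x - 5*y) dx ∧ dy ∧ dz + (2*y) dx ∧ dy ∧ dw + (4*w + z) dx ∧ dz ∧ dw + (1 - 3*z) dy ∧ dz ∧ dw.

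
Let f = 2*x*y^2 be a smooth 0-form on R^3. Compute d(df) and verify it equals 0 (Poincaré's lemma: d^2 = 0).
d(df) = 0

Step 1: df = sum_i (∂f/∂x_i) dx_i = (2*y^2) dx + (4*x*y) dy + (0) dz.
Step 2: Apply d again. Using the 1-form formula, the coefficient of dx ∧ dy in d(df) is ∂^2 f/∂x ∂y - ∂^2 f/∂y ∂x = (4*y) - (4*y) = 0 (equality of mixed partials for smooth f).
Similarly for dx ∧ dz and dy ∧ dz — all coefficients vanish. So d(df) = 0.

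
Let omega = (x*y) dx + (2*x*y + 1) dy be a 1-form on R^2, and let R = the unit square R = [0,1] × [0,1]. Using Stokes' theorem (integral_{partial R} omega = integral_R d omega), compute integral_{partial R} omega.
integral_(partial R) omega = 1/2

Stokes: integral_partial_R omega = integral_R d omega with d omega = (∂Q/∂x - ∂P/∂y) dx ∧ dy.
  ∂Q/∂x = 2*y
  ∂P/∂y = x
  integrand = ∂Q/∂x - ∂P/∂y = -x + 2*y.
Integrating over R: integral_0^1 integral_0^1 (-x + 2*y) dx dy = 1/2.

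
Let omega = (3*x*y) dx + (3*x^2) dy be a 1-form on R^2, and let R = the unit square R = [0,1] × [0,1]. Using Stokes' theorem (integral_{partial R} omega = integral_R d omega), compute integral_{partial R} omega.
integral_(partial R) omega = 3/2

Stokes: integral_partial_R omega = integral_R d omega with d omega = (∂Q/∂x - ∂P/∂y) dx ∧ dy.
  ∂Q/∂x = 6*x
  ∂P/∂y = 3*x
  integrand = ∂Q/∂x - ∂P/∂y = 3*x.
Integrating over R: integral_0^1 integral_0^1 (3*x) dx dy = 3/2.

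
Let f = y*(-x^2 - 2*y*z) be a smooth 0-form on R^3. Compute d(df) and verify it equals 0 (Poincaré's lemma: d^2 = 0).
d(df) = 0

Step 1: df = sum_i (∂f/∂x_i) dx_i = (-2*x*y) dx + (-x^2 - 4*y*z) dy + (-2*y^2) dz.
Step 2: Apply d again. Using the 1-form formula, the coefficient of dx ∧ dy in d(df) is ∂^2 f/∂x ∂y - ∂^2 f/∂y ∂x = (-2*x) - (-2*x) = 0 (equality of mixed partials for smooth f).
Similarly for dx ∧ dz and dy ∧ dz — all coefficients vanish. So d(df) = 0.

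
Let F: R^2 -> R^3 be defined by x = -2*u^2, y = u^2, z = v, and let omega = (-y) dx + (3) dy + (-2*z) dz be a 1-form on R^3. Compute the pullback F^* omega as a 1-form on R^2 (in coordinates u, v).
F^* omega = (4*u^3 + 6*u) du + (-2*v) dv

Using F^*(f dg) = (f ∘ F) d(g ∘ F), substitute each coordinate x_i by F_i(u, v) in f_i, and replace dx_i by d F_i = (∂F_i/∂u) du + (∂F_i/∂v) dv.
  For the x component: f_1(F) = -u^2; d F_1 = (-4*u) du + (0) dv
  For the y component: f_2(F) = 3; d F_2 = (2*u) du + (0) dv
  For the z component: f_3(F) = -2*v; d F_3 = (0) du + (1) dv
Combining and collecting du, dv coefficients:
  coeff of du: 4*u^3 + 6*u
  coeff of dv: -2*v
F^* omega = (4*u^3 + 6*u) du + (-2*v) dv.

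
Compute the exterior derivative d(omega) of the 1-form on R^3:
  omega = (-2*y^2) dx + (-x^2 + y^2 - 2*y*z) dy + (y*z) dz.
d(omega) = (-2*x + 4*y) dx ∧ dy + (2*y + z) dy ∧ dz

For a 1-form omega = sum_i f_i dx_i, the exterior derivative is
  d(omega) = sum_{i < j} (∂f_j/∂x_i - ∂f_i/∂x_j) dx_i ∧ dx_j.
  coefficient of dx ∧ dy: ∂f_2/∂x - ∂f_1/∂y = ∂(-x^2 + y^2 - 2*y*z)/∂x - ∂(-2*y^2)/∂y = -2*x + 4*y
  coefficient of dy ∧ dz: ∂f_3/∂y - ∂f_2/∂z = ∂(y*z)/∂y - ∂(-x^2 + y^2 - 2*y*z)/∂z = 2*y + z
Assembling: d(omega) = (-2*x + 4*y) dx ∧ dy + (2*y + z) dy ∧ dz.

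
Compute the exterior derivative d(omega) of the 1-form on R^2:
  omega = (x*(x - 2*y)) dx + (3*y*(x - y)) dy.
d(omega) = (2*x + 3*y) dx ∧ dy

For a 1-form omega = sum_i f_i dx_i, the exterior derivative is
  d(omega) = sum_{i < j} (∂f_j/∂x_i - ∂f_i/∂x_j) dx_i ∧ dx_j.
  coefficient of dx ∧ dy: ∂f_2/∂x - ∂f_1/∂y = ∂(3*y*(x - y))/∂x - ∂(x*(x - 2*y))/∂y = 2*x + 3*y
Assembling: d(omega) = (2*x + 3*y) dx ∧ dy.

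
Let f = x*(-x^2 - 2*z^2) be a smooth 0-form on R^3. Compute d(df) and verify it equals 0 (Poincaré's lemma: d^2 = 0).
d(df) = 0

Step 1: df = sum_i (∂f/∂x_i) dx_i = (-3*x^2 - 2*z^2) dx + (0) dy + (-4*x*z) dz.
Step 2: Apply d again. Using the 1-form formula, the coefficient of dx ∧ dy in d(df) is ∂^2 f/∂x ∂y - ∂^2 f/∂y ∂x = (0) - (0) = 0 (equality of mixed partials for smooth f).
Similarly for dx ∧ dz and dy ∧ dz — all coefficients vanish. So d(df) = 0.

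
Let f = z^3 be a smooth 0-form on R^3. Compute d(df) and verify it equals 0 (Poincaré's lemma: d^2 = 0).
d(df) = 0

Step 1: df = sum_i (∂f/∂x_i) dx_i = (0) dx + (0) dy + (3*z^2) dz.
Step 2: Apply d again. Using the 1-form formula, the coefficient of dx ∧ dy in d(df) is ∂^2 f/∂x ∂y - ∂^2 f/∂y ∂x = (0) - (0) = 0 (equality of mixed partials for smooth f).
Similarly for dx ∧ dz and dy ∧ dz — all coefficients vanish. So d(df) = 0.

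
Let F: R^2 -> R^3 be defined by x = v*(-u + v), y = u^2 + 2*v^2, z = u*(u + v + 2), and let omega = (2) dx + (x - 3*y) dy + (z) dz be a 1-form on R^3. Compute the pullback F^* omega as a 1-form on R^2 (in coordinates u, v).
F^* omega = (-4*u^3 + u^2*v + 6*u^2 - 9*u*v^2 + 4*u*v + 4*u - 2*v) du + (u^3 - 11*u^2*v + 2*u^2 - 4*u*v^2 - 2*u - 20*v^3 + 4*v) dv

Using F^*(f dg) = (f ∘ F) d(g ∘ F), substitute each coordinate x_i by F_i(u, v) in f_i, and replace dx_i by d F_i = (∂F_i/∂u) du + (∂F_i/∂v) dv.
  For the x component: f_1(F) = 2; d F_1 = (-v) du + (-u + 2*v) dv
  For the y component: f_2(F) = -3*u^2 - u*v - 5*v^2; d F_2 = (2*u) du + (4*v) dv
  For the z component: f_3(F) = u*(u + v + 2); d F_3 = (2*u + v + 2) du + (u) dv
Combining and collecting du, dv coefficients:
  coeff of du: -4*u^3 + u^2*v + 6*u^2 - 9*u*v^2 + 4*u*v + 4*u - 2*v
  coeff of dv: u^3 - 11*u^2*v + 2*u^2 - 4*u*v^2 - 2*u - 20*v^3 + 4*v
F^* omega = (-4*u^3 + u^2*v + 6*u^2 - 9*u*v^2 + 4*u*v + 4*u - 2*v) du + (u^3 - 11*u^2*v + 2*u^2 - 4*u*v^2 - 2*u - 20*v^3 + 4*v) dv.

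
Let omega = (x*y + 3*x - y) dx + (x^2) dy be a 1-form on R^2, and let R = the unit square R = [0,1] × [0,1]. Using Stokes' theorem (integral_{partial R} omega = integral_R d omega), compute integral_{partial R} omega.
integral_(partial R) omega = 3/2

Stokes: integral_partial_R omega = integral_R d omega with d omega = (∂Q/∂x - ∂P/∂y) dx ∧ dy.
  ∂Q/∂x = 2*x
  ∂P/∂y = x - 1
  integrand = ∂Q/∂x - ∂P/∂y = x + 1.
Integrating over R: integral_0^1 integral_0^1 (x + 1) dx dy = 3/2.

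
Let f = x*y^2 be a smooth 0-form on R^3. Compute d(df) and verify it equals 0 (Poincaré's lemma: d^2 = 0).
d(df) = 0

Step 1: df = sum_i (∂f/∂x_i) dx_i = (y^2) dx + (2*x*y) dy + (0) dz.
Step 2: Apply d again. Using the 1-form formula, the coefficient of dx ∧ dy in d(df) is ∂^2 f/∂x ∂y - ∂^2 f/∂y ∂x = (2*y) - (2*y) = 0 (equality of mixed partials for smooth f).
Similarly for dx ∧ dz and dy ∧ dz — all coefficients vanish. So d(df) = 0.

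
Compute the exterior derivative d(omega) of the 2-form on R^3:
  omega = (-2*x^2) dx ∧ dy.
d(omega) = 0

For a 2-form omega = sum_{i<j} g_{ij} dx_i ∧ dx_j, the exterior derivative is
  d(omega) = sum_{i<j} d(g_{ij}) ∧ dx_i ∧ dx_j = sum_{i<j, k} (∂g_{ij}/∂x_k) dx_k ∧ dx_i ∧ dx_j.
Expand each term, using dx_k ∧ dx_i ∧ dx_j = sgn(permutation) dx_{(a)} ∧ dx_{(b)} ∧ dx_{(c)} with (a < b < c) sorted:

Collecting like 3-forms: d(omega) = 0.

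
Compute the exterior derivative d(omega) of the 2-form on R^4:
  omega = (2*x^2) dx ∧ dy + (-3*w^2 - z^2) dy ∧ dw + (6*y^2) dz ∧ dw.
d(omega) = (12*y + 2*z) dy ∧ dz ∧ dw

For a 2-form omega = sum_{i<j} g_{ij} dx_i ∧ dx_j, the exterior derivative is
  d(omega) = sum_{i<j} d(g_{ij}) ∧ dx_i ∧ dx_j = sum_{i<j, k} (∂g_{ij}/∂x_k) dx_k ∧ dx_i ∧ dx_j.
Expand each term, using dx_k ∧ dx_i ∧ dx_j = sgn(permutation) dx_{(a)} ∧ dx_{(b)} ∧ dx_{(c)} with (a < b < c) sorted:
  d(-3*w^2 - z^2) includes (∂/∂z)(-3*w^2 - z^2) dz = (-2*z) dz, which multiplied by dy ∧ dw gives (2*z) dy ∧ dz ∧ dw
  d(6*y^2) includes (∂/∂y)(6*y^2) dy = (12*y) dy, which multiplied by dz ∧ dw gives (12*y) dy ∧ dz ∧ dw
Collecting like 3-forms: d(omega) = (12*y + 2*z) dy ∧ dz ∧ dw.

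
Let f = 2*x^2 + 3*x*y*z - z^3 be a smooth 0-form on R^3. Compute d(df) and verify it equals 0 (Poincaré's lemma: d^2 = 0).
d(df) = 0

Step 1: df = sum_i (∂f/∂x_i) dx_i = (4*x + 3*y*z) dx + (3*x*z) dy + (3*x*y - 3*z^2) dz.
Step 2: Apply d again. Using the 1-form formula, the coefficient of dx ∧ dy in d(df) is ∂^2 f/∂x ∂y - ∂^2 f/∂y ∂x = (3*z) - (3*z) = 0 (equality of mixed partials for smooth f).
Similarly for dx ∧ dz and dy ∧ dz — all coefficients vanish. So d(df) = 0.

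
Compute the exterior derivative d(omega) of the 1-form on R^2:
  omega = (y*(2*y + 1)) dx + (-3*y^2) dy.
d(omega) = (-4*y - 1) dx ∧ dy

For a 1-form omega = sum_i f_i dx_i, the exterior derivative is
  d(omega) = sum_{i < j} (∂f_j/∂x_i - ∂f_i/∂x_j) dx_i ∧ dx_j.
  coefficient of dx ∧ dy: ∂f_2/∂x - ∂f_1/∂y = ∂(-3*y^2)/∂x - ∂(y*(2*y + 1))/∂y = -4*y - 1
Assembling: d(omega) = (-4*y - 1) dx ∧ dy.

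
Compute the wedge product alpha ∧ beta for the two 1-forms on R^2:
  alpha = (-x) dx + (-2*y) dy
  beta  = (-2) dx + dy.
alpha ∧ beta = (-x - 4*y) dx ∧ dy

Distribute the wedge, using dx_i ∧ dx_j = -dx_j ∧ dx_i and dx_i ∧ dx_i = 0. For each pair (i, j) with i < j, the coefficient of dx_i ∧ dx_j in alpha ∧ beta is (alpha_i * beta_j - alpha_j * beta_i). Collecting: alpha ∧ beta = (-x - 4*y) dx ∧ dy.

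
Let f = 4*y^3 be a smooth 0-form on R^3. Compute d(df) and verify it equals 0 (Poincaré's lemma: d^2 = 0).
d(df) = 0

Step 1: df = sum_i (∂f/∂x_i) dx_i = (0) dx + (12*y^2) dy + (0) dz.
Step 2: Apply d again. Using the 1-form formula, the coefficient of dx ∧ dy in d(df) is ∂^2 f/∂x ∂y - ∂^2 f/∂y ∂x = (0) - (0) = 0 (equality of mixed partials for smooth f).
Similarly for dx ∧ dz and dy ∧ dz — all coefficients vanish. So d(df) = 0.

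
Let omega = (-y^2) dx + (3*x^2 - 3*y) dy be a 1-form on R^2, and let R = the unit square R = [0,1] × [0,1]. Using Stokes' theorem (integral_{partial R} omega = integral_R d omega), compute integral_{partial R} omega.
integral_(partial R) omega = 4

Stokes: integral_partial_R omega = integral_R d omega with d omega = (∂Q/∂x - ∂P/∂y) dx ∧ dy.
  ∂Q/∂x = 6*x
  ∂P/∂y = -2*y
  integrand = ∂Q/∂x - ∂P/∂y = 6*x + 2*y.
Integrating over R: integral_0^1 integral_0^1 (6*x + 2*y) dx dy = 4.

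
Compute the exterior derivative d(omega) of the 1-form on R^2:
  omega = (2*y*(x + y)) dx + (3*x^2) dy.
d(omega) = (4*x - 4*y) dx ∧ dy

For a 1-form omega = sum_i f_i dx_i, the exterior derivative is
  d(omega) = sum_{i < j} (∂f_j/∂x_i - ∂f_i/∂x_j) dx_i ∧ dx_j.
  coefficient of dx ∧ dy: ∂f_2/∂x - ∂f_1/∂y = ∂(3*x^2)/∂x - ∂(2*y*(x + y))/∂y = 4*x - 4*y
Assembling: d(omega) = (4*x - 4*y) dx ∧ dy.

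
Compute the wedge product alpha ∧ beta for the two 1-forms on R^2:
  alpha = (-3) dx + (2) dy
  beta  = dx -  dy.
alpha ∧ beta = (1) dx ∧ dy

Distribute the wedge, using dx_i ∧ dx_j = -dx_j ∧ dx_i and dx_i ∧ dx_i = 0. For each pair (i, j) with i < j, the coefficient of dx_i ∧ dx_j in alpha ∧ beta is (alpha_i * beta_j - alpha_j * beta_i). Collecting: alpha ∧ beta = (1) dx ∧ dy.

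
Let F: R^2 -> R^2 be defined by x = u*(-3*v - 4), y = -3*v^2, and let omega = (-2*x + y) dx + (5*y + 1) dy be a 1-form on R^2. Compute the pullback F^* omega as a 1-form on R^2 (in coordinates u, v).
F^* omega = (-18*u*v^2 - 48*u*v - 32*u + 9*v^3 + 12*v^2) du + (-18*u^2*v - 24*u^2 + 9*u*v^2 + 90*v^3 - 6*v) dv

Using F^*(f dg) = (f ∘ F) d(g ∘ F), substitute each coordinate x_i by F_i(u, v) in f_i, and replace dx_i by d F_i = (∂F_i/∂u) du + (∂F_i/∂v) dv.
  For the x component: f_1(F) = 6*u*v + 8*u - 3*v^2; d F_1 = (-3*v - 4) du + (-3*u) dv
  For the y component: f_2(F) = 1 - 15*v^2; d F_2 = (0) du + (-6*v) dv
Combining and collecting du, dv coefficients:
  coeff of du: -18*u*v^2 - 48*u*v - 32*u + 9*v^3 + 12*v^2
  coeff of dv: -18*u^2*v - 24*u^2 + 9*u*v^2 + 90*v^3 - 6*v
F^* omega = (-18*u*v^2 - 48*u*v - 32*u + 9*v^3 + 12*v^2) du + (-18*u^2*v - 24*u^2 + 9*u*v^2 + 90*v^3 - 6*v) dv.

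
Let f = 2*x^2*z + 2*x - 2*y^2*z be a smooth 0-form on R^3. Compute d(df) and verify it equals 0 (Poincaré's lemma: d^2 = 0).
d(df) = 0

Step 1: df = sum_i (∂f/∂x_i) dx_i = (4*x*z + 2) dx + (-4*y*z) dy + (2*x^2 - 2*y^2) dz.
Step 2: Apply d again. Using the 1-form formula, the coefficient of dx ∧ dy in d(df) is ∂^2 f/∂x ∂y - ∂^2 f/∂y ∂x = (0) - (0) = 0 (equality of mixed partials for smooth f).
Similarly for dx ∧ dz and dy ∧ dz — all coefficients vanish. So d(df) = 0.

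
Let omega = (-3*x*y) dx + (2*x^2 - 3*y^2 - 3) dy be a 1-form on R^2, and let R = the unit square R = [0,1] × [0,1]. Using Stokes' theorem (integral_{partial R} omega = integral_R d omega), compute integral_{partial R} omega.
integral_(partial R) omega = 7/2

Stokes: integral_partial_R omega = integral_R d omega with d omega = (∂Q/∂x - ∂P/∂y) dx ∧ dy.
  ∂Q/∂x = 4*x
  ∂P/∂y = -3*x
  integrand = ∂Q/∂x - ∂P/∂y = 7*x.
Integrating over R: integral_0^1 integral_0^1 (7*x) dx dy = 7/2.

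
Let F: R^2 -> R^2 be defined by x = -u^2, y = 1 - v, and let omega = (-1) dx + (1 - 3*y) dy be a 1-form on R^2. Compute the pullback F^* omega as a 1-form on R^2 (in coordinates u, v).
F^* omega = (2*u) du + (2 - 3*v) dv

Using F^*(f dg) = (f ∘ F) d(g ∘ F), substitute each coordinate x_i by F_i(u, v) in f_i, and replace dx_i by d F_i = (∂F_i/∂u) du + (∂F_i/∂v) dv.
  For the x component: f_1(F) = -1; d F_1 = (-2*u) du + (0) dv
  For the y component: f_2(F) = 3*v - 2; d F_2 = (0) du + (-1) dv
Combining and collecting du, dv coefficients:
  coeff of du: 2*u
  coeff of dv: 2 - 3*v
F^* omega = (2*u) du + (2 - 3*v) dv.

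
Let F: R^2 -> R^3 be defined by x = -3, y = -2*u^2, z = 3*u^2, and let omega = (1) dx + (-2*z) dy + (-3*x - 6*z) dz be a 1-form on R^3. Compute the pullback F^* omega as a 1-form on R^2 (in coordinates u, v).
F^* omega = (-84*u^3 + 54*u) du

Using F^*(f dg) = (f ∘ F) d(g ∘ F), substitute each coordinate x_i by F_i(u, v) in f_i, and replace dx_i by d F_i = (∂F_i/∂u) du + (∂F_i/∂v) dv.
  For the x component: f_1(F) = 1; d F_1 = (0) du + (0) dv
  For the y component: f_2(F) = -6*u^2; d F_2 = (-4*u) du + (0) dv
  For the z component: f_3(F) = 9 - 18*u^2; d F_3 = (6*u) du + (0) dv
Combining and collecting du, dv coefficients:
  coeff of du: -84*u^3 + 54*u
  coeff of dv: 0
F^* omega = (-84*u^3 + 54*u) du.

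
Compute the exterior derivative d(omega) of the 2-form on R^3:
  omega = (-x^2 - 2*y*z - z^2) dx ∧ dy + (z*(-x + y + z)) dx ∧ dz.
d(omega) = (-2*y - 3*z) dx ∧ dy ∧ dz

For a 2-form omega = sum_{i<j} g_{ij} dx_i ∧ dx_j, the exterior derivative is
  d(omega) = sum_{i<j} d(g_{ij}) ∧ dx_i ∧ dx_j = sum_{i<j, k} (∂g_{ij}/∂x_k) dx_k ∧ dx_i ∧ dx_j.
Expand each term, using dx_k ∧ dx_i ∧ dx_j = sgn(permutation) dx_{(a)} ∧ dx_{(b)} ∧ dx_{(c)} with (a < b < c) sorted:
  d(-x^2 - 2*y*z - z^2) includes (∂/∂z)(-x^2 - 2*y*z - z^2) dz = (-2*y - 2*z) dz, which multiplied by dx ∧ dy gives (-2*y - 2*z) dx ∧ dy ∧ dz
  d(z*(-x + y + z)) includes (∂/∂y)(z*(-x + y + z)) dy = (z) dy, which multiplied by dx ∧ dz gives (-z) dx ∧ dy ∧ dz
Collecting like 3-forms: d(omega) = (-2*y - 3*z) dx ∧ dy ∧ dz.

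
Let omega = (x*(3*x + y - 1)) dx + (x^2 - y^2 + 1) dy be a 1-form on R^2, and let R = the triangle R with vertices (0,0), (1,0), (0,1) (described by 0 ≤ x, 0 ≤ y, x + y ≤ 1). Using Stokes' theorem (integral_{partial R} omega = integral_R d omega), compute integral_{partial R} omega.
integral_(partial R) omega = 1/6

Stokes: integral_partial_R omega = integral_R d omega with d omega = (∂Q/∂x - ∂P/∂y) dx ∧ dy.
  ∂Q/∂x = 2*x
  ∂P/∂y = x
  integrand = ∂Q/∂x - ∂P/∂y = x.
Integrating over R: integral_0^1 integral_0^{1-x} (x) dy dx = 1/6.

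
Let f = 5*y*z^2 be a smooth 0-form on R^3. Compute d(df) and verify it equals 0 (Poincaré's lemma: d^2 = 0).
d(df) = 0

Step 1: df = sum_i (∂f/∂x_i) dx_i = (0) dx + (5*z^2) dy + (10*y*z) dz.
Step 2: Apply d again. Using the 1-form formula, the coefficient of dx ∧ dy in d(df) is ∂^2 f/∂x ∂y - ∂^2 f/∂y ∂x = (0) - (0) = 0 (equality of mixed partials for smooth f).
Similarly for dx ∧ dz and dy ∧ dz — all coefficients vanish. So d(df) = 0.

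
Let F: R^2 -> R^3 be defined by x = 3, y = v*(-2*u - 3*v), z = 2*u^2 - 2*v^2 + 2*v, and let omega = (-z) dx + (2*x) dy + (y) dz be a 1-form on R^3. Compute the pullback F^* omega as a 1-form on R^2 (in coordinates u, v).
F^* omega = (4*v*(-2*u^2 - 3*u*v - 3)) du + (8*u*v^2 - 4*u*v - 12*u + 12*v^3 - 6*v^2 - 36*v) dv

Using F^*(f dg) = (f ∘ F) d(g ∘ F), substitute each coordinate x_i by F_i(u, v) in f_i, and replace dx_i by d F_i = (∂F_i/∂u) du + (∂F_i/∂v) dv.
  For the x component: f_1(F) = -2*u^2 + 2*v^2 - 2*v; d F_1 = (0) du + (0) dv
  For the y component: f_2(F) = 6; d F_2 = (-2*v) du + (-2*u - 6*v) dv
  For the z component: f_3(F) = v*(-2*u - 3*v); d F_3 = (4*u) du + (2 - 4*v) dv
Combining and collecting du, dv coefficients:
  coeff of du: 4*v*(-2*u^2 - 3*u*v - 3)
  coeff of dv: 8*u*v^2 - 4*u*v - 12*u + 12*v^3 - 6*v^2 - 36*v
F^* omega = (4*v*(-2*u^2 - 3*u*v - 3)) du + (8*u*v^2 - 4*u*v - 12*u + 12*v^3 - 6*v^2 - 36*v) dv.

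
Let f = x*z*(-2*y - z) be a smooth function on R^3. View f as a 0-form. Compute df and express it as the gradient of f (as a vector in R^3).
df = (z*(-2*y - z)) dx + (-2*x*z) dy + (2*x*(-y - z)) dz; grad f = (z*(-2*y - z), -2*x*z, 2*x*(-y - z))

For a 0-form f, d f = (∂f/∂x) dx + (∂f/∂y) dy + (∂f/∂z) dz. The components of the vector representation are exactly the entries of grad f in Cartesian coordinates:
  ∂f/∂x = z*(-2*y - z)
  ∂f/∂y = -2*x*z
  ∂f/∂z = 2*x*(-y - z).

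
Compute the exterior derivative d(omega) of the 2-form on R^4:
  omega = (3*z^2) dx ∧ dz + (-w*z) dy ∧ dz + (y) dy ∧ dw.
d(omega) = (-z) dy ∧ dz ∧ dw

For a 2-form omega = sum_{i<j} g_{ij} dx_i ∧ dx_j, the exterior derivative is
  d(omega) = sum_{i<j} d(g_{ij}) ∧ dx_i ∧ dx_j = sum_{i<j, k} (∂g_{ij}/∂x_k) dx_k ∧ dx_i ∧ dx_j.
Expand each term, using dx_k ∧ dx_i ∧ dx_j = sgn(permutation) dx_{(a)} ∧ dx_{(b)} ∧ dx_{(c)} with (a < b < c) sorted:
  d(-w*z) includes (∂/∂w)(-w*z) dw = (-z) dw, which multiplied by dy ∧ dz gives (-z) dy ∧ dz ∧ dw
Collecting like 3-forms: d(omega) = (-z) dy ∧ dz ∧ dw.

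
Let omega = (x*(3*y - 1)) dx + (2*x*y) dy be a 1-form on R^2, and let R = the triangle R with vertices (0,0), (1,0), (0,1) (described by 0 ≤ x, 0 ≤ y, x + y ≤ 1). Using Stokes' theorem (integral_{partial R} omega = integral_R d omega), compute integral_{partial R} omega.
integral_(partial R) omega = -1/6

Stokes: integral_partial_R omega = integral_R d omega with d omega = (∂Q/∂x - ∂P/∂y) dx ∧ dy.
  ∂Q/∂x = 2*y
  ∂P/∂y = 3*x
  integrand = ∂Q/∂x - ∂P/∂y = -3*x + 2*y.
Integrating over R: integral_0^1 integral_0^{1-x} (-3*x + 2*y) dy dx = -1/6.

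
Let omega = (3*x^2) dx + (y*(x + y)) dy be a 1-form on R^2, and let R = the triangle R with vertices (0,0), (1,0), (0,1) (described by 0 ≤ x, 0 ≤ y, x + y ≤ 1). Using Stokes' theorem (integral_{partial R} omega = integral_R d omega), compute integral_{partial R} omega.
integral_(partial R) omega = 1/6

Stokes: integral_partial_R omega = integral_R d omega with d omega = (∂Q/∂x - ∂P/∂y) dx ∧ dy.
  ∂Q/∂x = y
  ∂P/∂y = 0
  integrand = ∂Q/∂x - ∂P/∂y = y.
Integrating over R: integral_0^1 integral_0^{1-x} (y) dy dx = 1/6.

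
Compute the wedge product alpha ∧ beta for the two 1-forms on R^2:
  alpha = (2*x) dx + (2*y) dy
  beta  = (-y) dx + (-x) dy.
alpha ∧ beta = (-2*x^2 + 2*y^2) dx ∧ dy

Distribute the wedge, using dx_i ∧ dx_j = -dx_j ∧ dx_i and dx_i ∧ dx_i = 0. For each pair (i, j) with i < j, the coefficient of dx_i ∧ dx_j in alpha ∧ beta is (alpha_i * beta_j - alpha_j * beta_i). Collecting: alpha ∧ beta = (-2*x^2 + 2*y^2) dx ∧ dy.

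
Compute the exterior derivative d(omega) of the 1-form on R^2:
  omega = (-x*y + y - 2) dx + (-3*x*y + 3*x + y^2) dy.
d(omega) = (x - 3*y + 2) dx ∧ dy

For a 1-form omega = sum_i f_i dx_i, the exterior derivative is
  d(omega) = sum_{i < j} (∂f_j/∂x_i - ∂f_i/∂x_j) dx_i ∧ dx_j.
  coefficient of dx ∧ dy: ∂f_2/∂x - ∂f_1/∂y = ∂(-3*x*y + 3*x + y^2)/∂x - ∂(-x*y + y - 2)/∂y = x - 3*y + 2
Assembling: d(omega) = (x - 3*y + 2) dx ∧ dy.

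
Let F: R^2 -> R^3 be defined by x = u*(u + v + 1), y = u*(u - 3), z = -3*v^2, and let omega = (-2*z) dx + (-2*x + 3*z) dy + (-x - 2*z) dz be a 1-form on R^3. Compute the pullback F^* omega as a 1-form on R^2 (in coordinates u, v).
F^* omega = (-4*u^3 - 4*u^2*v + 2*u^2 - 6*u*v^2 + 6*u*v + 6*u + 6*v^3 + 33*v^2) du + (6*v*(u^2 + 2*u*v + u - 6*v^2)) dv

Using F^*(f dg) = (f ∘ F) d(g ∘ F), substitute each coordinate x_i by F_i(u, v) in f_i, and replace dx_i by d F_i = (∂F_i/∂u) du + (∂F_i/∂v) dv.
  For the x component: f_1(F) = 6*v^2; d F_1 = (2*u + v + 1) du + (u) dv
  For the y component: f_2(F) = -2*u^2 - 2*u*v - 2*u - 9*v^2; d F_2 = (2*u - 3) du + (0) dv
  For the z component: f_3(F) = -u^2 - u*v - u + 6*v^2; d F_3 = (0) du + (-6*v) dv
Combining and collecting du, dv coefficients:
  coeff of du: -4*u^3 - 4*u^2*v + 2*u^2 - 6*u*v^2 + 6*u*v + 6*u + 6*v^3 + 33*v^2
  coeff of dv: 6*v*(u^2 + 2*u*v + u - 6*v^2)
F^* omega = (-4*u^3 - 4*u^2*v + 2*u^2 - 6*u*v^2 + 6*u*v + 6*u + 6*v^3 + 33*v^2) du + (6*v*(u^2 + 2*u*v + u - 6*v^2)) dv.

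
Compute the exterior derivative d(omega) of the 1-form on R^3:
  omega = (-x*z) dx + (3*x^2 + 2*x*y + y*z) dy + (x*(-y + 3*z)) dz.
d(omega) = (6*x + 2*y) dx ∧ dy + (x - y + 3*z) dx ∧ dz + (-x - y) dy ∧ dz

For a 1-form omega = sum_i f_i dx_i, the exterior derivative is
  d(omega) = sum_{i < j} (∂f_j/∂x_i - ∂f_i/∂x_j) dx_i ∧ dx_j.
  coefficient of dx ∧ dy: ∂f_2/∂x - ∂f_1/∂y = ∂(3*x^2 + 2*x*y + y*z)/∂x - ∂(-x*z)/∂y = 6*x + 2*y
  coefficient of dx ∧ dz: ∂f_3/∂x - ∂f_1/∂z = ∂(x*(-y + 3*z))/∂x - ∂(-x*z)/∂z = x - y + 3*z
  coefficient of dy ∧ dz: ∂f_3/∂y - ∂f_2/∂z = ∂(x*(-y + 3*z))/∂y - ∂(3*x^2 + 2*x*y + y*z)/∂z = -x - y
Assembling: d(omega) = (6*x + 2*y) dx ∧ dy + (x - y + 3*z) dx ∧ dz + (-x - y) dy ∧ dz.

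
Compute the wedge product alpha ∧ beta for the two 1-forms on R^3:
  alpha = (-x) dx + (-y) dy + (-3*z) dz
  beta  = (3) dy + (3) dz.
alpha ∧ beta = (-3*x) dx ∧ dy + (-3*x) dx ∧ dz + (-3*y + 9*z) dy ∧ dz

Distribute the wedge, using dx_i ∧ dx_j = -dx_j ∧ dx_i and dx_i ∧ dx_i = 0. For each pair (i, j) with i < j, the coefficient of dx_i ∧ dx_j in alpha ∧ beta is (alpha_i * beta_j - alpha_j * beta_i). Collecting: alpha ∧ beta = (-3*x) dx ∧ dy + (-3*x) dx ∧ dz + (-3*y + 9*z) dy ∧ dz.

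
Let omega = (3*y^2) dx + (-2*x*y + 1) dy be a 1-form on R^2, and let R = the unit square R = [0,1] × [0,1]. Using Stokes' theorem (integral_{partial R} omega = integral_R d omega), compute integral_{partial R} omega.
integral_(partial R) omega = -4

Stokes: integral_partial_R omega = integral_R d omega with d omega = (∂Q/∂x - ∂P/∂y) dx ∧ dy.
  ∂Q/∂x = -2*y
  ∂P/∂y = 6*y
  integrand = ∂Q/∂x - ∂P/∂y = -8*y.
Integrating over R: integral_0^1 integral_0^1 (-8*y) dx dy = -4.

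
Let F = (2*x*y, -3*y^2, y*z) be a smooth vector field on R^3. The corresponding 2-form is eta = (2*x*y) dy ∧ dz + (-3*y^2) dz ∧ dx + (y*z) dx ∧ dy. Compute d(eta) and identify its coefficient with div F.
d(eta) = (-3*y) dx ∧ dy ∧ dz; div F = -3*y

For a 2-form in R^3 of the form above, applying d gives a 3-form with coefficient ∂P/∂x + ∂Q/∂y + ∂R/∂z:
  ∂P/∂x = 2*y
  ∂Q/∂y = -6*y
  ∂R/∂z = y
Sum = -3*y, which is exactly div F.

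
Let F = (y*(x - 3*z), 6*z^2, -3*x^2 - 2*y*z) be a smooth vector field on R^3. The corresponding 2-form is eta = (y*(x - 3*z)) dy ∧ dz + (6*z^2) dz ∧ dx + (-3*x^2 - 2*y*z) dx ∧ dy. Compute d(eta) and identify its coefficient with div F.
d(eta) = (-y) dx ∧ dy ∧ dz; div F = -y

For a 2-form in R^3 of the form above, applying d gives a 3-form with coefficient ∂P/∂x + ∂Q/∂y + ∂R/∂z:
  ∂P/∂x = y
  ∂Q/∂y = 0
  ∂R/∂z = -2*y
Sum = -y, which is exactly div F.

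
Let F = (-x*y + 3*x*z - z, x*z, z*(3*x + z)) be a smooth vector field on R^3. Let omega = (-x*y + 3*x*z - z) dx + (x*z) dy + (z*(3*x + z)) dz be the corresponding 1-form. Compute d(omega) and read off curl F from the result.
d(omega) = (-x) dy ∧ dz + (3*x - 3*z - 1) dz ∧ dx + (x + z) dx ∧ dy; curl F = (-x, 3*x - 3*z - 1, x + z)

d omega = sum_{i<j} (∂f_j/∂x_i - ∂f_i/∂x_j) dx_i ∧ dx_j. Under the identification (dy ∧ dz, dz ∧ dx, dx ∧ dy) ↔ (e_x, e_y, e_z), the coefficients are exactly the components of curl F. Compute:
  ∂R/∂y - ∂Q/∂z = (0) - (x) = -x
  ∂P/∂z - ∂R/∂x = (3*x - 1) - (3*z) = 3*x - 3*z - 1
  ∂Q/∂x - ∂P/∂y = (z) - (-x) = x + z.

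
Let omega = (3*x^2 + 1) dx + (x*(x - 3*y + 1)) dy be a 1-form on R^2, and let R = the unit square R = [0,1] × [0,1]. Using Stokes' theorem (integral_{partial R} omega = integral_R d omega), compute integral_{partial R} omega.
integral_(partial R) omega = 1/2

Stokes: integral_partial_R omega = integral_R d omega with d omega = (∂Q/∂x - ∂P/∂y) dx ∧ dy.
  ∂Q/∂x = 2*x - 3*y + 1
  ∂P/∂y = 0
  integrand = ∂Q/∂x - ∂P/∂y = 2*x - 3*y + 1.
Integrating over R: integral_0^1 integral_0^1 (2*x - 3*y + 1) dx dy = 1/2.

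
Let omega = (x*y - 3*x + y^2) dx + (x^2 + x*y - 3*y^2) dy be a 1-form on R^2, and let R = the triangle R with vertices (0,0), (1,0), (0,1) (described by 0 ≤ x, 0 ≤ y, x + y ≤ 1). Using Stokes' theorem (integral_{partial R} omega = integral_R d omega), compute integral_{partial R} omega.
integral_(partial R) omega = 0

Stokes: integral_partial_R omega = integral_R d omega with d omega = (∂Q/∂x - ∂P/∂y) dx ∧ dy.
  ∂Q/∂x = 2*x + y
  ∂P/∂y = x + 2*y
  integrand = ∂Q/∂x - ∂P/∂y = x - y.
Integrating over R: integral_0^1 integral_0^{1-x} (x - y) dy dx = 0.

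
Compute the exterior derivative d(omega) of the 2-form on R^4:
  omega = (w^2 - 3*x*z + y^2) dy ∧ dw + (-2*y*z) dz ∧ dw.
d(omega) = (-3*z) dx ∧ dy ∧ dw + (3*x - 2*z) dy ∧ dz ∧ dw

For a 2-form omega = sum_{i<j} g_{ij} dx_i ∧ dx_j, the exterior derivative is
  d(omega) = sum_{i<j} d(g_{ij}) ∧ dx_i ∧ dx_j = sum_{i<j, k} (∂g_{ij}/∂x_k) dx_k ∧ dx_i ∧ dx_j.
Expand each term, using dx_k ∧ dx_i ∧ dx_j = sgn(permutation) dx_{(a)} ∧ dx_{(b)} ∧ dx_{(c)} with (a < b < c) sorted:
  d(w^2 - 3*x*z + y^2) includes (∂/∂x)(w^2 - 3*x*z + y^2) dx = (-3*z) dx, which multiplied by dy ∧ dw gives (-3*z) dx ∧ dy ∧ dw
  d(w^2 - 3*x*z + y^2) includes (∂/∂z)(w^2 - 3*x*z + y^2) dz = (-3*x) dz, which multiplied by dy ∧ dw gives (3*x) dy ∧ dz ∧ dw
  d(-2*y*z) includes (∂/∂y)(-2*y*z) dy = (-2*z) dy, which multiplied by dz ∧ dw gives (-2*z) dy ∧ dz ∧ dw
Collecting like 3-forms: d(omega) = (-3*z) dx ∧ dy ∧ dw + (3*x - 2*z) dy ∧ dz ∧ dw.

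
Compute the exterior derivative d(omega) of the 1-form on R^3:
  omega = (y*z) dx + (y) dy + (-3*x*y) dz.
d(omega) = (-z) dx ∧ dy + (-4*y) dx ∧ dz + (-3*x) dy ∧ dz

For a 1-form omega = sum_i f_i dx_i, the exterior derivative is
  d(omega) = sum_{i < j} (∂f_j/∂x_i - ∂f_i/∂x_j) dx_i ∧ dx_j.
  coefficient of dx ∧ dy: ∂f_2/∂x - ∂f_1/∂y = ∂(y)/∂x - ∂(y*z)/∂y = -z
  coefficient of dx ∧ dz: ∂f_3/∂x - ∂f_1/∂z = ∂(-3*x*y)/∂x - ∂(y*z)/∂z = -4*y
  coefficient of dy ∧ dz: ∂f_3/∂y - ∂f_2/∂z = ∂(-3*x*y)/∂y - ∂(y)/∂z = -3*x
Assembling: d(omega) = (-z) dx ∧ dy + (-4*y) dx ∧ dz + (-3*x) dy ∧ dz.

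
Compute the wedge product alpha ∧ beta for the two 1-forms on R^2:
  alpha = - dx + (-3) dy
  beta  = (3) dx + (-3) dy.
alpha ∧ beta = (12) dx ∧ dy

Distribute the wedge, using dx_i ∧ dx_j = -dx_j ∧ dx_i and dx_i ∧ dx_i = 0. For each pair (i, j) with i < j, the coefficient of dx_i ∧ dx_j in alpha ∧ beta is (alpha_i * beta_j - alpha_j * beta_i). Collecting: alpha ∧ beta = (12) dx ∧ dy.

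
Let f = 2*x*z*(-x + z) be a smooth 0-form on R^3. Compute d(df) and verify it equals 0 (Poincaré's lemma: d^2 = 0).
d(df) = 0

Step 1: df = sum_i (∂f/∂x_i) dx_i = (2*z*(-2*x + z)) dx + (0) dy + (2*x*(-x + 2*z)) dz.
Step 2: Apply d again. Using the 1-form formula, the coefficient of dx ∧ dy in d(df) is ∂^2 f/∂x ∂y - ∂^2 f/∂y ∂x = (0) - (0) = 0 (equality of mixed partials for smooth f).
Similarly for dx ∧ dz and dy ∧ dz — all coefficients vanish. So d(df) = 0.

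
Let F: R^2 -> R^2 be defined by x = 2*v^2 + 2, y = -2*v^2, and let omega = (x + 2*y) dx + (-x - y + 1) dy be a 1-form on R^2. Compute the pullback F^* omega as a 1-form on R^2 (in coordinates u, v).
F^* omega = (-8*v^3 + 12*v) dv

Using F^*(f dg) = (f ∘ F) d(g ∘ F), substitute each coordinate x_i by F_i(u, v) in f_i, and replace dx_i by d F_i = (∂F_i/∂u) du + (∂F_i/∂v) dv.
  For the x component: f_1(F) = 2 - 2*v^2; d F_1 = (0) du + (4*v) dv
  For the y component: f_2(F) = -1; d F_2 = (0) du + (-4*v) dv
Combining and collecting du, dv coefficients:
  coeff of du: 0
  coeff of dv: -8*v^3 + 12*v
F^* omega = (-8*v^3 + 12*v) dv.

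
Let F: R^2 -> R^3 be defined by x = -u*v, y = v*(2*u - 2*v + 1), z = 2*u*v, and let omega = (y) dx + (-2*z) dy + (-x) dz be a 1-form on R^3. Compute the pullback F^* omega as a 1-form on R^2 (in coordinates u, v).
F^* omega = (v^2*(-8*u + 2*v - 1)) du + (u*v*(-8*u + 18*v - 5)) dv

Using F^*(f dg) = (f ∘ F) d(g ∘ F), substitute each coordinate x_i by F_i(u, v) in f_i, and replace dx_i by d F_i = (∂F_i/∂u) du + (∂F_i/∂v) dv.
  For the x component: f_1(F) = v*(2*u - 2*v + 1); d F_1 = (-v) du + (-u) dv
  For the y component: f_2(F) = -4*u*v; d F_2 = (2*v) du + (2*u - 4*v + 1) dv
  For the z component: f_3(F) = u*v; d F_3 = (2*v) du + (2*u) dv
Combining and collecting du, dv coefficients:
  coeff of du: v^2*(-8*u + 2*v - 1)
  coeff of dv: u*v*(-8*u + 18*v - 5)
F^* omega = (v^2*(-8*u + 2*v - 1)) du + (u*v*(-8*u + 18*v - 5)) dv.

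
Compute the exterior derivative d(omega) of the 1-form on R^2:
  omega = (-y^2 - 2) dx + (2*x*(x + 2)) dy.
d(omega) = (4*x + 2*y + 4) dx ∧ dy

For a 1-form omega = sum_i f_i dx_i, the exterior derivative is
  d(omega) = sum_{i < j} (∂f_j/∂x_i - ∂f_i/∂x_j) dx_i ∧ dx_j.
  coefficient of dx ∧ dy: ∂f_2/∂x - ∂f_1/∂y = ∂(2*x*(x + 2))/∂x - ∂(-y^2 - 2)/∂y = 4*x + 2*y + 4
Assembling: d(omega) = (4*x + 2*y + 4) dx ∧ dy.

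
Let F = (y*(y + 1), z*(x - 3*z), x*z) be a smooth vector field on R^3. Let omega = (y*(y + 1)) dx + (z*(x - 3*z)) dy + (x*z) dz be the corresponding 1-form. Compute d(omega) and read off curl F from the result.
d(omega) = (-x + 6*z) dy ∧ dz + (-z) dz ∧ dx + (-2*y + z - 1) dx ∧ dy; curl F = (-x + 6*z, -z, -2*y + z - 1)

d omega = sum_{i<j} (∂f_j/∂x_i - ∂f_i/∂x_j) dx_i ∧ dx_j. Under the identification (dy ∧ dz, dz ∧ dx, dx ∧ dy) ↔ (e_x, e_y, e_z), the coefficients are exactly the components of curl F. Compute:
  ∂R/∂y - ∂Q/∂z = (0) - (x - 6*z) = -x + 6*z
  ∂P/∂z - ∂R/∂x = (0) - (z) = -z
  ∂Q/∂x - ∂P/∂y = (z) - (2*y + 1) = -2*y + z - 1.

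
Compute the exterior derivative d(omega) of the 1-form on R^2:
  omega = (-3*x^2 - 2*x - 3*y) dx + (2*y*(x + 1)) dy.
d(omega) = (2*y + 3) dx ∧ dy

For a 1-form omega = sum_i f_i dx_i, the exterior derivative is
  d(omega) = sum_{i < j} (∂f_j/∂x_i - ∂f_i/∂x_j) dx_i ∧ dx_j.
  coefficient of dx ∧ dy: ∂f_2/∂x - ∂f_1/∂y = ∂(2*y*(x + 1))/∂x - ∂(-3*x^2 - 2*x - 3*y)/∂y = 2*y + 3
Assembling: d(omega) = (2*y + 3) dx ∧ dy.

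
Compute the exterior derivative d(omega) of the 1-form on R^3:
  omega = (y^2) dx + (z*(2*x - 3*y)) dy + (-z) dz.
d(omega) = (-2*y + 2*z) dx ∧ dy + (-2*x + 3*y) dy ∧ dz

For a 1-form omega = sum_i f_i dx_i, the exterior derivative is
  d(omega) = sum_{i < j} (∂f_j/∂x_i - ∂f_i/∂x_j) dx_i ∧ dx_j.
  coefficient of dx ∧ dy: ∂f_2/∂x - ∂f_1/∂y = ∂(z*(2*x - 3*y))/∂x - ∂(y^2)/∂y = -2*y + 2*z
  coefficient of dy ∧ dz: ∂f_3/∂y - ∂f_2/∂z = ∂(-z)/∂y - ∂(z*(2*x - 3*y))/∂z = -2*x + 3*y
Assembling: d(omega) = (-2*y + 2*z) dx ∧ dy + (-2*x + 3*y) dy ∧ dz.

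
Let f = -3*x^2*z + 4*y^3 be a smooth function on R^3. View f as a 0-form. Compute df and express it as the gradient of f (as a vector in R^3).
df = (-6*x*z) dx + (12*y^2) dy + (-3*x^2) dz; grad f = (-6*x*z, 12*y^2, -3*x^2)

For a 0-form f, d f = (∂f/∂x) dx + (∂f/∂y) dy + (∂f/∂z) dz. The components of the vector representation are exactly the entries of grad f in Cartesian coordinates:
  ∂f/∂x = -6*x*z
  ∂f/∂y = 12*y^2
  ∂f/∂z = -3*x^2.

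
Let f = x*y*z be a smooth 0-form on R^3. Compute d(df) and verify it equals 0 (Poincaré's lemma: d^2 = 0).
d(df) = 0

Step 1: df = sum_i (∂f/∂x_i) dx_i = (y*z) dx + (x*z) dy + (x*y) dz.
Step 2: Apply d again. Using the 1-form formula, the coefficient of dx ∧ dy in d(df) is ∂^2 f/∂x ∂y - ∂^2 f/∂y ∂x = (z) - (z) = 0 (equality of mixed partials for smooth f).
Similarly for dx ∧ dz and dy ∧ dz — all coefficients vanish. So d(df) = 0.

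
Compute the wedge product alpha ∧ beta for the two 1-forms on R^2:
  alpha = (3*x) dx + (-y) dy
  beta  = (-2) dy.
alpha ∧ beta = (-6*x) dx ∧ dy

Distribute the wedge, using dx_i ∧ dx_j = -dx_j ∧ dx_i and dx_i ∧ dx_i = 0. For each pair (i, j) with i < j, the coefficient of dx_i ∧ dx_j in alpha ∧ beta is (alpha_i * beta_j - alpha_j * beta_i). Collecting: alpha ∧ beta = (-6*x) dx ∧ dy.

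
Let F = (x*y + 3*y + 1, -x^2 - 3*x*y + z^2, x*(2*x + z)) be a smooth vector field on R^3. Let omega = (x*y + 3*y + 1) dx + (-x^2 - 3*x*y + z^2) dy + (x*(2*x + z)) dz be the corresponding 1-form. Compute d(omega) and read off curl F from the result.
d(omega) = (-2*z) dy ∧ dz + (-4*x - z) dz ∧ dx + (-3*x - 3*y - 3) dx ∧ dy; curl F = (-2*z, -4*x - z, -3*x - 3*y - 3)

d omega = sum_{i<j} (∂f_j/∂x_i - ∂f_i/∂x_j) dx_i ∧ dx_j. Under the identification (dy ∧ dz, dz ∧ dx, dx ∧ dy) ↔ (e_x, e_y, e_z), the coefficients are exactly the components of curl F. Compute:
  ∂R/∂y - ∂Q/∂z = (0) - (2*z) = -2*z
  ∂P/∂z - ∂R/∂x = (0) - (4*x + z) = -4*x - z
  ∂Q/∂x - ∂P/∂y = (-2*x - 3*y) - (x + 3) = -3*x - 3*y - 3.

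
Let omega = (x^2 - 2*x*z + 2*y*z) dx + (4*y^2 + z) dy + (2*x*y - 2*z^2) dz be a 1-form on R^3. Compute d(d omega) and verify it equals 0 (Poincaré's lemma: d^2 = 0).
d(d omega) = 0

Step 1: d omega = sum_{i<j} (∂f_j/∂x_i - ∂f_i/∂x_j) dx_i ∧ dx_j:
  coeff of dx ∧ dy: -2*z
  coeff of dx ∧ dz: 2*x
  coeff of dy ∧ dz: 2*x - 1
Step 2: Apply d again to each 2-form coefficient. The only possible 3-form in R^3 is dx ∧ dy ∧ dz, with coefficient
  ∂(coeff of dy∧dz)/∂x - ∂(coeff of dx∧dz)/∂y + ∂(coeff of dx∧dy)/∂z
  = ∂/∂x (2*x - 1) - ∂/∂y (2*x) + ∂/∂z (-2*z).
Each of these terms simplifies to sums of mixed partials that cancel in pairs. The result is 0 (by equality of mixed partials for smooth functions — Schwarz / Clairaut).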